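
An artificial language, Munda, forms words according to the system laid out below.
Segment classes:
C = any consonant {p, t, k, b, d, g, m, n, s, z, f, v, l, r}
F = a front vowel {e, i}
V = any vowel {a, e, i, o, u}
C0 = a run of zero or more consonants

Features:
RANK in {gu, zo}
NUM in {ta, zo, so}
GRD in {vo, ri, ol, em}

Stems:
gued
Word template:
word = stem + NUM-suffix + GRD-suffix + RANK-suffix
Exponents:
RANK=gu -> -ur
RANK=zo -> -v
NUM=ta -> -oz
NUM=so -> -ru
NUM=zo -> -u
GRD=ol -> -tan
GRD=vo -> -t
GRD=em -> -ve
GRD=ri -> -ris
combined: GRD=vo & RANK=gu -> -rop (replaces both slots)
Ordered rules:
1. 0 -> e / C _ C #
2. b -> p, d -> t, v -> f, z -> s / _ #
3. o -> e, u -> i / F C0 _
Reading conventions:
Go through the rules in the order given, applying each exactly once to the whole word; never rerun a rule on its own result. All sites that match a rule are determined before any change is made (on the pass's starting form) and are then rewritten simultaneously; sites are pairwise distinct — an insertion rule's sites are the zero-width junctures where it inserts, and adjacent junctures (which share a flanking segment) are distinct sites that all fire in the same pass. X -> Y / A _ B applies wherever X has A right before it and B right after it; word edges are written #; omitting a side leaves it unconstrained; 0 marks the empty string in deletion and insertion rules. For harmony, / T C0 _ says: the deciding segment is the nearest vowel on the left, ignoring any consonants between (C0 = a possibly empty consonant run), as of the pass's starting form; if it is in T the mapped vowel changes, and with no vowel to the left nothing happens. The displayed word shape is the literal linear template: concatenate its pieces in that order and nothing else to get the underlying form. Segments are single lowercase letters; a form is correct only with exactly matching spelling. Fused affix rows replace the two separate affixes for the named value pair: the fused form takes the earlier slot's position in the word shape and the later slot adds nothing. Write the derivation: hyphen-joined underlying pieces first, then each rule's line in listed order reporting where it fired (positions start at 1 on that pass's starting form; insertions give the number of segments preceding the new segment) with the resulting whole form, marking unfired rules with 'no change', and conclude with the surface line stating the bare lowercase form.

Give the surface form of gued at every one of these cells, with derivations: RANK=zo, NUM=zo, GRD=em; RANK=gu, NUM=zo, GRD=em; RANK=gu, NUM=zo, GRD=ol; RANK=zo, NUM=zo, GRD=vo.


cell RANK=zo, NUM=zo, GRD=em:
underlying: gued-u-ve-v
1. 0 -> e / C _ C #: no change
2. b -> p, d -> t, v -> f, z -> s / _ #: fires at position(s) 8: gueduvef
3. o -> e, u -> i / F C0 _: fires at position(s) 5: guedivef
surface: guedivef

cell RANK=gu, NUM=zo, GRD=em:
underlying: gued-u-ve-ur
1. 0 -> e / C _ C #: no change
2. b -> p, d -> t, v -> f, z -> s / _ #: no change
3. o -> e, u -> i / F C0 _: fires at position(s) 5, 8: guediveir
surface: guediveir

cell RANK=gu, NUM=zo, GRD=ol:
underlying: gued-u-tan-ur
1. 0 -> e / C _ C #: no change
2. b -> p, d -> t, v -> f, z -> s / _ #: no change
3. o -> e, u -> i / F C0 _: fires at position(s) 5: gueditanur
surface: gueditanur

cell RANK=zo, NUM=zo, GRD=vo:
underlying: gued-u-t-v
1. 0 -> e / C _ C #: inserts after position(s) 6: guedutev
2. b -> p, d -> t, v -> f, z -> s / _ #: fires at position(s) 8: guedutef
3. o -> e, u -> i / F C0 _: fires at position(s) 5: gueditef
surface: gueditef


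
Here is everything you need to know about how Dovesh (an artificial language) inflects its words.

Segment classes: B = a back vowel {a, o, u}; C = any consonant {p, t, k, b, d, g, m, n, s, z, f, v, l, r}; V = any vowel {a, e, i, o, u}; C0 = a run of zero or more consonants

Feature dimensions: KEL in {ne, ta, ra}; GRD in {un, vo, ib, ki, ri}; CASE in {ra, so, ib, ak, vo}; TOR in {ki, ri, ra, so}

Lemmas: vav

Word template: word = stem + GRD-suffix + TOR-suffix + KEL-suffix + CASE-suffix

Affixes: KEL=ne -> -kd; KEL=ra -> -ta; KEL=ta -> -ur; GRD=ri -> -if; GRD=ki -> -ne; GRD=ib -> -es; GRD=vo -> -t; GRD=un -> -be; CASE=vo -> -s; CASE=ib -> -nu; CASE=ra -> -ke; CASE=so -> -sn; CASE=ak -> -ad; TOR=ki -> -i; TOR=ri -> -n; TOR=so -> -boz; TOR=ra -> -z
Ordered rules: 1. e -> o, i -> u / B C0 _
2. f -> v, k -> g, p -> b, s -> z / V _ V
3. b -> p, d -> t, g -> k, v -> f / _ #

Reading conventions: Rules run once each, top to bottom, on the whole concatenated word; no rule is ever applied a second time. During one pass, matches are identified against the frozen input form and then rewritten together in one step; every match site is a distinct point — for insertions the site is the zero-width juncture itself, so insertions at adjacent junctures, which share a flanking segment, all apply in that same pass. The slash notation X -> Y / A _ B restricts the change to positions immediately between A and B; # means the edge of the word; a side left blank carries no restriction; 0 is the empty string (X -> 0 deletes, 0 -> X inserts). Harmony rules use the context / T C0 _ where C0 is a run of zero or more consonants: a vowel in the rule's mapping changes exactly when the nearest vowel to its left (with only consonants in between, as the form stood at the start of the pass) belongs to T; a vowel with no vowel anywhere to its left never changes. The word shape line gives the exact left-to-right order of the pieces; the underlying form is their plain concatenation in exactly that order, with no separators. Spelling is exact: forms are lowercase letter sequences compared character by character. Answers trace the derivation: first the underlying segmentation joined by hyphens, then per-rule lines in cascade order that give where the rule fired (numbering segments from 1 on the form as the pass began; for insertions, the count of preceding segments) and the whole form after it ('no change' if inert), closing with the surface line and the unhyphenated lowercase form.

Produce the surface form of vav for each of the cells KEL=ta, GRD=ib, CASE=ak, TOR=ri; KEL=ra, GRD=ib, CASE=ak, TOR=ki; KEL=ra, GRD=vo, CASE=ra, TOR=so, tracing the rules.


cell KEL=ta, GRD=ib, CASE=ak, TOR=ri:
underlying: vav-es-n-ur-ad
1. e -> o, i -> u / B C0 _: fires at position(s) 4: vavosnurad
2. f -> v, k -> g, p -> b, s -> z / V _ V: no change
3. b -> p, d -> t, g -> k, v -> f / _ #: fires at position(s) 10: vavosnurat
surface: vavosnurat

cell KEL=ra, GRD=ib, CASE=ak, TOR=ki:
underlying: vav-es-i-ta-ad
1. e -> o, i -> u / B C0 _: fires at position(s) 4: vavositaad
2. f -> v, k -> g, p -> b, s -> z / V _ V: fires at position(s) 5: vavozitaad
3. b -> p, d -> t, g -> k, v -> f / _ #: fires at position(s) 10: vavozitaat
surface: vavozitaat

cell KEL=ra, GRD=vo, CASE=ra, TOR=so:
underlying: vav-t-boz-ta-ke
1. e -> o, i -> u / B C0 _: fires at position(s) 11: vavtboztako
2. f -> v, k -> g, p -> b, s -> z / V _ V: fires at position(s) 10: vavtboztago
3. b -> p, d -> t, g -> k, v -> f / _ #: no change
surface: vavtboztago


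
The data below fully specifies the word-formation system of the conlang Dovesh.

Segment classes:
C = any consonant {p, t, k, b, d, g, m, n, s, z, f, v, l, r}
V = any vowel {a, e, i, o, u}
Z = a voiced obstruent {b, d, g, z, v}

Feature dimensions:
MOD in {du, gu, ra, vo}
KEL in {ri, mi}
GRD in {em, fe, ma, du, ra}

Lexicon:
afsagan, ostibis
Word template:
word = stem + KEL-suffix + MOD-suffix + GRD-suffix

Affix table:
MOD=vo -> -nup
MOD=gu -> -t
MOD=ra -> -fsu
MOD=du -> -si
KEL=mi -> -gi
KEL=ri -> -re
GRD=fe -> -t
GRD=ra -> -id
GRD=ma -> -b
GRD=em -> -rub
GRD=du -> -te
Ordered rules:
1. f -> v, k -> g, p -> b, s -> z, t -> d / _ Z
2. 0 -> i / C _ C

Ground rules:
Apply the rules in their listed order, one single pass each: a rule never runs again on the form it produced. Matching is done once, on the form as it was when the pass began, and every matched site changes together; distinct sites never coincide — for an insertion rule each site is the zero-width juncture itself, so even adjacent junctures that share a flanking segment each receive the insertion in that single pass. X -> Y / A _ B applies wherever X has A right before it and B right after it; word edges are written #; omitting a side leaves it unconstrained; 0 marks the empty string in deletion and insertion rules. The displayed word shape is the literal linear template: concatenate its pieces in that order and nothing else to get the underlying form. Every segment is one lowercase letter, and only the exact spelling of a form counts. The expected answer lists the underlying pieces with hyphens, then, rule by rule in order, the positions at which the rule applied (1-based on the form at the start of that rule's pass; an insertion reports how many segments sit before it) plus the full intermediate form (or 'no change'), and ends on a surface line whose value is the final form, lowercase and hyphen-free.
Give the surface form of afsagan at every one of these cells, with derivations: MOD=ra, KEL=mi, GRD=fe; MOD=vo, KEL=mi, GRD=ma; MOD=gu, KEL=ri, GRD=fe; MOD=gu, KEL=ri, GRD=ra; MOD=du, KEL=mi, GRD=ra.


cell MOD=ra, KEL=mi, GRD=fe:
underlying: afsagan-gi-fsu-t
1. f -> v, k -> g, p -> b, s -> z, t -> d / _ Z: no change
2. 0 -> i / C _ C: inserts after position(s) 2, 7, 10: afisaganigifisut
surface: afisaganigifisut

cell MOD=vo, KEL=mi, GRD=ma:
underlying: afsagan-gi-nup-b
1. f -> v, k -> g, p -> b, s -> z, t -> d / _ Z: fires at position(s) 12: afsaganginubb
2. 0 -> i / C _ C: inserts after position(s) 2, 7, 12: afisaganiginubib
surface: afisaganiginubib

cell MOD=gu, KEL=ri, GRD=fe:
underlying: afsagan-re-t-t
1. f -> v, k -> g, p -> b, s -> z, t -> d / _ Z: no change
2. 0 -> i / C _ C: inserts after position(s) 2, 7, 10: afisaganiretit
surface: afisaganiretit

cell MOD=gu, KEL=ri, GRD=ra:
underlying: afsagan-re-t-id
1. f -> v, k -> g, p -> b, s -> z, t -> d / _ Z: no change
2. 0 -> i / C _ C: inserts after position(s) 2, 7: afisaganiretid
surface: afisaganiretid

cell MOD=du, KEL=mi, GRD=ra:
underlying: afsagan-gi-si-id
1. f -> v, k -> g, p -> b, s -> z, t -> d / _ Z: no change
2. 0 -> i / C _ C: inserts after position(s) 2, 7: afisaganigisiid
surface: afisaganigisiid


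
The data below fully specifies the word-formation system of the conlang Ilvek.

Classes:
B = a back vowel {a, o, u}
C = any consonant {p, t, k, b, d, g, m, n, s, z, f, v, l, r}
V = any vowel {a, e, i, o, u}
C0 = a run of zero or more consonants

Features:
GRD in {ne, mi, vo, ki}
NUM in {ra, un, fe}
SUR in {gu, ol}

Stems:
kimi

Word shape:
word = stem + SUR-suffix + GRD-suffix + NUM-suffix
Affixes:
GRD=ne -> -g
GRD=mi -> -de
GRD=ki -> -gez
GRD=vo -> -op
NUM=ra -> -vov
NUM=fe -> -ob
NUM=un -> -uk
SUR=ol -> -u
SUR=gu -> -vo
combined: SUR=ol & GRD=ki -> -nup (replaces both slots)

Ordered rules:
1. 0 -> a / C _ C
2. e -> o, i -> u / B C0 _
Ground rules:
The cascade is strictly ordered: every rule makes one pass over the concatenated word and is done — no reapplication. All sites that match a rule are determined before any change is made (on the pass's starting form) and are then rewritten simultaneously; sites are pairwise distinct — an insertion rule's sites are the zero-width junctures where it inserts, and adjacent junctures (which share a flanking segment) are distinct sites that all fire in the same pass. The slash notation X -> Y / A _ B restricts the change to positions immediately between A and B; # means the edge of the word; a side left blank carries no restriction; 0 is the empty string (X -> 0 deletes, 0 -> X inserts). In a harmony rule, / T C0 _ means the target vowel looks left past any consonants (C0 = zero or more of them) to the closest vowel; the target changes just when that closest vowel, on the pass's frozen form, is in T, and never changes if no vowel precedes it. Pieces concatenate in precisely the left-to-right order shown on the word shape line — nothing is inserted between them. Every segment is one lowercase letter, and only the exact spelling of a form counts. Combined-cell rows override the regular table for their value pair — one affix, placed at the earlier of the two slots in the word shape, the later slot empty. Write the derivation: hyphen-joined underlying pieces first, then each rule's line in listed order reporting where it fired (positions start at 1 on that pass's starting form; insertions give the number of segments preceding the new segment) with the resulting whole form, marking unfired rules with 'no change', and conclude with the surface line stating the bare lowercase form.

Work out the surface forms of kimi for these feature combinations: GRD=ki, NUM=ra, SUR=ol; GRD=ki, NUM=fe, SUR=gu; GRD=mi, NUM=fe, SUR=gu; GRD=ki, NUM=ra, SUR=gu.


cell GRD=ki, NUM=ra, SUR=ol:
underlying: kimi-nup-vov
1. 0 -> a / C _ C: inserts after position(s) 7: kiminupavov
2. e -> o, i -> u / B C0 _: no change
surface: kiminupavov

cell GRD=ki, NUM=fe, SUR=gu:
underlying: kimi-vo-gez-ob
1. 0 -> a / C _ C: no change
2. e -> o, i -> u / B C0 _: fires at position(s) 8: kimivogozob
surface: kimivogozob

cell GRD=mi, NUM=fe, SUR=gu:
underlying: kimi-vo-de-ob
1. 0 -> a / C _ C: no change
2. e -> o, i -> u / B C0 _: fires at position(s) 8: kimivodoob
surface: kimivodoob

cell GRD=ki, NUM=ra, SUR=gu:
underlying: kimi-vo-gez-vov
1. 0 -> a / C _ C: inserts after position(s) 9: kimivogezavov
2. e -> o, i -> u / B C0 _: fires at position(s) 8: kimivogozavov
surface: kimivogozavov


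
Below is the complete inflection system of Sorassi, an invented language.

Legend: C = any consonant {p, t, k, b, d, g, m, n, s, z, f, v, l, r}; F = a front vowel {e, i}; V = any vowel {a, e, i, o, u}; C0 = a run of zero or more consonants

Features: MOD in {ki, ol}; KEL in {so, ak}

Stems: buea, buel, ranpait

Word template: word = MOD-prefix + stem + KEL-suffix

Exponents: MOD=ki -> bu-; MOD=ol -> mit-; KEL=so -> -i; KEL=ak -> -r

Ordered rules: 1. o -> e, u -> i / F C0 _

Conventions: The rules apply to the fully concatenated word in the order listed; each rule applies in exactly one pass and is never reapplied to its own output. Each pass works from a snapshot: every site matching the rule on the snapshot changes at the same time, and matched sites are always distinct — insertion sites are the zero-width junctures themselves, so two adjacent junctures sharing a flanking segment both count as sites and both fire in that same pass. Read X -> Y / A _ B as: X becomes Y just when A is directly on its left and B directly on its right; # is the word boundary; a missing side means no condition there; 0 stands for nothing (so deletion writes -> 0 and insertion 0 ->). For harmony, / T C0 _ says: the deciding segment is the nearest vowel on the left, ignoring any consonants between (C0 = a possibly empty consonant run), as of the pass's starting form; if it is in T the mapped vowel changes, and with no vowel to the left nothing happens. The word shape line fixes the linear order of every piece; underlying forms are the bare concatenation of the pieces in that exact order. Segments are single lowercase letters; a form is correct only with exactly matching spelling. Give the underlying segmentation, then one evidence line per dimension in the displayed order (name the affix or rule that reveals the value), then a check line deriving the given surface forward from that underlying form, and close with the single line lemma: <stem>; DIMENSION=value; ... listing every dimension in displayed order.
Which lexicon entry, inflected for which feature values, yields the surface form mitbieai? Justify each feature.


underlying: mit-buea-i
MOD=ol - signalled by the affix mit-
KEL=so - signalled by the affix -i
check: mitbueai -> mitbieai
lemma: buea; MOD=ol; KEL=so


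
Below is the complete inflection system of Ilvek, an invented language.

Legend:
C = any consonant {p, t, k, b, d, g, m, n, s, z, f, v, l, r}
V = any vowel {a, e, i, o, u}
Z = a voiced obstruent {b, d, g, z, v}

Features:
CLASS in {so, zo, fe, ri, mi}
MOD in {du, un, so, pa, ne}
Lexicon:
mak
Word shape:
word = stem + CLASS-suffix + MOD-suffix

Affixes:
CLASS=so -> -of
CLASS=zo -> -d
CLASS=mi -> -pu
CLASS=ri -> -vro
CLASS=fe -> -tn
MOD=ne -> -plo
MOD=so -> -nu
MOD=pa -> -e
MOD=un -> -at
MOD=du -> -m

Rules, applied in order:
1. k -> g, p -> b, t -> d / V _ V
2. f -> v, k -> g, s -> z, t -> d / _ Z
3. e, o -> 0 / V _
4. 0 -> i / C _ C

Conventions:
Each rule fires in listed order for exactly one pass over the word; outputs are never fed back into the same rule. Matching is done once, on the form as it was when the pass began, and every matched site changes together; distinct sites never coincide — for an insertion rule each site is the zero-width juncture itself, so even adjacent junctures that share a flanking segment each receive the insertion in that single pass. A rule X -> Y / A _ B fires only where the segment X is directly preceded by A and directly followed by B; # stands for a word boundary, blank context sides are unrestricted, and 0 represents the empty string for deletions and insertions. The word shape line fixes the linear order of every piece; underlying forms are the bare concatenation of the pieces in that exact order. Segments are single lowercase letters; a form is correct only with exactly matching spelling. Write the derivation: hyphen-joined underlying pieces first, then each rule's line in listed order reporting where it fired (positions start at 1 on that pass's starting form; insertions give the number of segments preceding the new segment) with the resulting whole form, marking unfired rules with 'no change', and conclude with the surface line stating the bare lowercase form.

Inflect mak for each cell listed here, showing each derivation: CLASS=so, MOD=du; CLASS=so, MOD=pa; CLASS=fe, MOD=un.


cell CLASS=so, MOD=du:
underlying: mak-of-m
1. k -> g, p -> b, t -> d / V _ V: fires at position(s) 3: magofm
2. f -> v, k -> g, s -> z, t -> d / _ Z: no change
3. e, o -> 0 / V _: no change
4. 0 -> i / C _ C: inserts after position(s) 5: magofim
surface: magofim

cell CLASS=so, MOD=pa:
underlying: mak-of-e
1. k -> g, p -> b, t -> d / V _ V: fires at position(s) 3: magofe
2. f -> v, k -> g, s -> z, t -> d / _ Z: no change
3. e, o -> 0 / V _: no change
4. 0 -> i / C _ C: no change
surface: magofe

cell CLASS=fe, MOD=un:
underlying: mak-tn-at
1. k -> g, p -> b, t -> d / V _ V: no change
2. f -> v, k -> g, s -> z, t -> d / _ Z: no change
3. e, o -> 0 / V _: no change
4. 0 -> i / C _ C: inserts after position(s) 3, 4: makitinat
surface: makitinat


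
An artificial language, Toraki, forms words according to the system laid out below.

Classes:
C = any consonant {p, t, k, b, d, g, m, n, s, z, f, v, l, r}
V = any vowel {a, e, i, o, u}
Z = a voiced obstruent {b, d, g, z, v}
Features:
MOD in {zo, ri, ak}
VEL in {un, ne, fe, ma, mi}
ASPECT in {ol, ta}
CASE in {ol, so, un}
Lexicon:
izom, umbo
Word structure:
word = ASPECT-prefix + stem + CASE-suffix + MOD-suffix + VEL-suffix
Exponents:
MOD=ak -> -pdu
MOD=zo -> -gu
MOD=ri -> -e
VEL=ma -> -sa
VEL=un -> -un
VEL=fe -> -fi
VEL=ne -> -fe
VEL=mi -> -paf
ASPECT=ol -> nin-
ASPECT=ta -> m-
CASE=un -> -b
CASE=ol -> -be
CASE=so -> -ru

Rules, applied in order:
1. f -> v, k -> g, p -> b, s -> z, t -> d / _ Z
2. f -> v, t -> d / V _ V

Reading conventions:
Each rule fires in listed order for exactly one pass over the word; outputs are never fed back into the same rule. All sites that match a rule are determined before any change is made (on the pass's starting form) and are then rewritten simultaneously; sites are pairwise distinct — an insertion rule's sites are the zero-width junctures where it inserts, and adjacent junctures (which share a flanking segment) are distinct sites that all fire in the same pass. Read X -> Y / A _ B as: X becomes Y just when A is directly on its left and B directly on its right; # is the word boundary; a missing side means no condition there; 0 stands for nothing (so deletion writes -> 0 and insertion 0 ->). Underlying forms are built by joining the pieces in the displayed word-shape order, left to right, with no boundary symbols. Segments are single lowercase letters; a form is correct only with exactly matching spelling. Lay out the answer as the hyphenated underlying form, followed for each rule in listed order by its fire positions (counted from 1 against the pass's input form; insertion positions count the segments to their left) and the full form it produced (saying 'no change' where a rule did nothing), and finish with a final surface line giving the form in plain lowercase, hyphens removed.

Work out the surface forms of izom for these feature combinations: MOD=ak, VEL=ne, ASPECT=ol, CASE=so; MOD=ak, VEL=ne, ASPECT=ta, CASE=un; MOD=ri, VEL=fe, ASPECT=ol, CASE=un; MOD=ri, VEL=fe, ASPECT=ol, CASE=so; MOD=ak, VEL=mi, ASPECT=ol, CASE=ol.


cell MOD=ak, VEL=ne, ASPECT=ol, CASE=so:
underlying: nin-izom-ru-pdu-fe
1. f -> v, k -> g, p -> b, s -> z, t -> d / _ Z: fires at position(s) 10: ninizomrubdufe
2. f -> v, t -> d / V _ V: fires at position(s) 13: ninizomrubduve
surface: ninizomrubduve

cell MOD=ak, VEL=ne, ASPECT=ta, CASE=un:
underlying: m-izom-b-pdu-fe
1. f -> v, k -> g, p -> b, s -> z, t -> d / _ Z: fires at position(s) 7: mizombbdufe
2. f -> v, t -> d / V _ V: fires at position(s) 10: mizombbduve
surface: mizombbduve

cell MOD=ri, VEL=fe, ASPECT=ol, CASE=un:
underlying: nin-izom-b-e-fi
1. f -> v, k -> g, p -> b, s -> z, t -> d / _ Z: no change
2. f -> v, t -> d / V _ V: fires at position(s) 10: ninizombevi
surface: ninizombevi

cell MOD=ri, VEL=fe, ASPECT=ol, CASE=so:
underlying: nin-izom-ru-e-fi
1. f -> v, k -> g, p -> b, s -> z, t -> d / _ Z: no change
2. f -> v, t -> d / V _ V: fires at position(s) 11: ninizomruevi
surface: ninizomruevi

cell MOD=ak, VEL=mi, ASPECT=ol, CASE=ol:
underlying: nin-izom-be-pdu-paf
1. f -> v, k -> g, p -> b, s -> z, t -> d / _ Z: fires at position(s) 10: ninizombebdupaf
2. f -> v, t -> d / V _ V: no change
surface: ninizombebdupaf


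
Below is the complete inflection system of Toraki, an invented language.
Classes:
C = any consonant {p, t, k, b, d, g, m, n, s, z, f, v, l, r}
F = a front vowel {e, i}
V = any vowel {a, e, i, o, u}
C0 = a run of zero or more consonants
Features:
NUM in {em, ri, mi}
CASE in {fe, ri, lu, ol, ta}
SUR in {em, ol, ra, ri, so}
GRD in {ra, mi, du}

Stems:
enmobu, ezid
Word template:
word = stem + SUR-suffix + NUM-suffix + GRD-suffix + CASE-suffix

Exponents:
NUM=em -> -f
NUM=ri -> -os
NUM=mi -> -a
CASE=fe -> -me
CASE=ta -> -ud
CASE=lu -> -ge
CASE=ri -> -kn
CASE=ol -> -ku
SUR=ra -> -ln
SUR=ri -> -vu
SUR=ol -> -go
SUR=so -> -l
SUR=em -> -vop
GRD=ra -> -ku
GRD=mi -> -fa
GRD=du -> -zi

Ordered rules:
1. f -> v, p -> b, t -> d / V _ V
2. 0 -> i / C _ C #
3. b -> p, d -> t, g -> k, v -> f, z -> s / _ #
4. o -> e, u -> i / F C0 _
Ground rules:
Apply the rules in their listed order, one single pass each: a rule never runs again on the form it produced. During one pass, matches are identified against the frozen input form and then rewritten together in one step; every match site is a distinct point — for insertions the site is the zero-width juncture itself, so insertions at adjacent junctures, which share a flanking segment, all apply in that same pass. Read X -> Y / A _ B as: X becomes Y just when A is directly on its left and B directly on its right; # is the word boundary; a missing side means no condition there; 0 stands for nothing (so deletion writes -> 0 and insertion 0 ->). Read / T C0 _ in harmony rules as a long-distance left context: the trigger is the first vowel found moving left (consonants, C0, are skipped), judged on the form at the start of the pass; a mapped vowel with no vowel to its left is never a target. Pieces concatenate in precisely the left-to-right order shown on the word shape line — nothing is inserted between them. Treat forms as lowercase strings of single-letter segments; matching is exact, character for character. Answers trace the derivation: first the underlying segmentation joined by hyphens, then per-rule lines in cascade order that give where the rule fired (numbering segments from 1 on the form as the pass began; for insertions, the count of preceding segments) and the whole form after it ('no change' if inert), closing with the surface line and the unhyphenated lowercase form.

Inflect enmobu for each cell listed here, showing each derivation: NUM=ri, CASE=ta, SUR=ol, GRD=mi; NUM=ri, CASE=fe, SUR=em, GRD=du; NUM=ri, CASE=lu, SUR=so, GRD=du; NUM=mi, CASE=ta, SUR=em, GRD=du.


cell NUM=ri, CASE=ta, SUR=ol, GRD=mi:
underlying: enmobu-go-os-fa-ud
1. f -> v, p -> b, t -> d / V _ V: no change
2. 0 -> i / C _ C #: no change
3. b -> p, d -> t, g -> k, v -> f, z -> s / _ #: fires at position(s) 14: enmobugoosfaut
4. o -> e, u -> i / F C0 _: fires at position(s) 4: enmebugoosfaut
surface: enmebugoosfaut

cell NUM=ri, CASE=fe, SUR=em, GRD=du:
underlying: enmobu-vop-os-zi-me
1. f -> v, p -> b, t -> d / V _ V: fires at position(s) 9: enmobuvoboszime
2. 0 -> i / C _ C #: no change
3. b -> p, d -> t, g -> k, v -> f, z -> s / _ #: no change
4. o -> e, u -> i / F C0 _: fires at position(s) 4: enmebuvoboszime
surface: enmebuvoboszime

cell NUM=ri, CASE=lu, SUR=so, GRD=du:
underlying: enmobu-l-os-zi-ge
1. f -> v, p -> b, t -> d / V _ V: no change
2. 0 -> i / C _ C #: no change
3. b -> p, d -> t, g -> k, v -> f, z -> s / _ #: no change
4. o -> e, u -> i / F C0 _: fires at position(s) 4: enmebuloszige
surface: enmebuloszige

cell NUM=mi, CASE=ta, SUR=em, GRD=du:
underlying: enmobu-vop-a-zi-ud
1. f -> v, p -> b, t -> d / V _ V: fires at position(s) 9: enmobuvobaziud
2. 0 -> i / C _ C #: no change
3. b -> p, d -> t, g -> k, v -> f, z -> s / _ #: fires at position(s) 14: enmobuvobaziut
4. o -> e, u -> i / F C0 _: fires at position(s) 4, 13: enmebuvobaziit
surface: enmebuvobaziit


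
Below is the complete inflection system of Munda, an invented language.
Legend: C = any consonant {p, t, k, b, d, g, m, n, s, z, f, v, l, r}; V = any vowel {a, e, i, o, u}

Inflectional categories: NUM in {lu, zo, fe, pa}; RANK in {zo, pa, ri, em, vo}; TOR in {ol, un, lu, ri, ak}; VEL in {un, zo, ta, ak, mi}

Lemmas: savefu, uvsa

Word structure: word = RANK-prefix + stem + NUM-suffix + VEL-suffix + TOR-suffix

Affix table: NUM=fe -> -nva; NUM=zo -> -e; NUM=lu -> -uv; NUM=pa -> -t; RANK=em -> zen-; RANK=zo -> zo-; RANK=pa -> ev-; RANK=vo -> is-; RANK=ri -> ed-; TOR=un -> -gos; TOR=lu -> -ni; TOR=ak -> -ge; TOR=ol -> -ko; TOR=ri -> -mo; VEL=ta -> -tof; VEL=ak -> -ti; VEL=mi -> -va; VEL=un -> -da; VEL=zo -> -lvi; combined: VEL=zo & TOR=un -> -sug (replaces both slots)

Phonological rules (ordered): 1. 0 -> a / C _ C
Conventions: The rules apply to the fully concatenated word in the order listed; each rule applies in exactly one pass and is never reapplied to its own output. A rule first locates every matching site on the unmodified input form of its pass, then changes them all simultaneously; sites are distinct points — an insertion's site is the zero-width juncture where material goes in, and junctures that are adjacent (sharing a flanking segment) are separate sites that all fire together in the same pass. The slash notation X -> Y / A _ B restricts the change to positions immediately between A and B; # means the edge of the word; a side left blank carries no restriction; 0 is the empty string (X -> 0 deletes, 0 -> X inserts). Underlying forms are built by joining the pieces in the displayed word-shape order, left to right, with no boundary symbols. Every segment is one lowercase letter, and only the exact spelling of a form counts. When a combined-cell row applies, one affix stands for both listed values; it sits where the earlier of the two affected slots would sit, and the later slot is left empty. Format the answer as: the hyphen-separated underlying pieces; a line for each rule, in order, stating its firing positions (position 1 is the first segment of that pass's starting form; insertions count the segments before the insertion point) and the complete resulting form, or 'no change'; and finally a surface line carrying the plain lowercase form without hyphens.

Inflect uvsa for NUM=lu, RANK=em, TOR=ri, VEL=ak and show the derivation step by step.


underlying: zen-uvsa-uv-ti-mo
1. 0 -> a / C _ C: inserts after position(s) 5, 9: zenuvasauvatimo
surface: zenuvasauvatimo


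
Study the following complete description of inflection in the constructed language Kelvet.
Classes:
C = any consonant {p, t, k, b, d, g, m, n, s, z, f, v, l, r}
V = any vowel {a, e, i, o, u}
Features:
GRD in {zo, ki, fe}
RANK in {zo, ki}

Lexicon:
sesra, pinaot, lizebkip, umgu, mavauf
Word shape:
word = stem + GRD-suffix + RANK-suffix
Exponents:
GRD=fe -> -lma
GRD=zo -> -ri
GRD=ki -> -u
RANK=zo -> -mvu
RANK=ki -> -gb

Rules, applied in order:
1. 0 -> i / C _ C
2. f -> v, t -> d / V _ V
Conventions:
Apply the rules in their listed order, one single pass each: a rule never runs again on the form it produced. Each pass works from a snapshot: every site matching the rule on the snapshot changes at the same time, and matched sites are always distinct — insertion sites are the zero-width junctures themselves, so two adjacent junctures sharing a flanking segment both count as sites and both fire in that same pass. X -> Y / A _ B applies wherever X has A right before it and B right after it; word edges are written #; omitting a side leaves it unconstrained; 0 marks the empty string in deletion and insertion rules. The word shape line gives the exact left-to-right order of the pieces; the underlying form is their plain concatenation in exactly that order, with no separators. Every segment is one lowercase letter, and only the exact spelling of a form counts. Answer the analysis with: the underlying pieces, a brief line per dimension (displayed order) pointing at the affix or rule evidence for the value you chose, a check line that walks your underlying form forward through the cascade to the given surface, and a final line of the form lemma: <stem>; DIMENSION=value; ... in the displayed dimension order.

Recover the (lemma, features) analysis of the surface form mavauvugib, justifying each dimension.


underlying: mavauf-u-gb
GRD=ki - signalled by the affix -u
RANK=ki - signalled by the affix -gb
check: mavaufugb -> mavaufugib -> mavauvugib
lemma: mavauf; GRD=ki; RANK=ki


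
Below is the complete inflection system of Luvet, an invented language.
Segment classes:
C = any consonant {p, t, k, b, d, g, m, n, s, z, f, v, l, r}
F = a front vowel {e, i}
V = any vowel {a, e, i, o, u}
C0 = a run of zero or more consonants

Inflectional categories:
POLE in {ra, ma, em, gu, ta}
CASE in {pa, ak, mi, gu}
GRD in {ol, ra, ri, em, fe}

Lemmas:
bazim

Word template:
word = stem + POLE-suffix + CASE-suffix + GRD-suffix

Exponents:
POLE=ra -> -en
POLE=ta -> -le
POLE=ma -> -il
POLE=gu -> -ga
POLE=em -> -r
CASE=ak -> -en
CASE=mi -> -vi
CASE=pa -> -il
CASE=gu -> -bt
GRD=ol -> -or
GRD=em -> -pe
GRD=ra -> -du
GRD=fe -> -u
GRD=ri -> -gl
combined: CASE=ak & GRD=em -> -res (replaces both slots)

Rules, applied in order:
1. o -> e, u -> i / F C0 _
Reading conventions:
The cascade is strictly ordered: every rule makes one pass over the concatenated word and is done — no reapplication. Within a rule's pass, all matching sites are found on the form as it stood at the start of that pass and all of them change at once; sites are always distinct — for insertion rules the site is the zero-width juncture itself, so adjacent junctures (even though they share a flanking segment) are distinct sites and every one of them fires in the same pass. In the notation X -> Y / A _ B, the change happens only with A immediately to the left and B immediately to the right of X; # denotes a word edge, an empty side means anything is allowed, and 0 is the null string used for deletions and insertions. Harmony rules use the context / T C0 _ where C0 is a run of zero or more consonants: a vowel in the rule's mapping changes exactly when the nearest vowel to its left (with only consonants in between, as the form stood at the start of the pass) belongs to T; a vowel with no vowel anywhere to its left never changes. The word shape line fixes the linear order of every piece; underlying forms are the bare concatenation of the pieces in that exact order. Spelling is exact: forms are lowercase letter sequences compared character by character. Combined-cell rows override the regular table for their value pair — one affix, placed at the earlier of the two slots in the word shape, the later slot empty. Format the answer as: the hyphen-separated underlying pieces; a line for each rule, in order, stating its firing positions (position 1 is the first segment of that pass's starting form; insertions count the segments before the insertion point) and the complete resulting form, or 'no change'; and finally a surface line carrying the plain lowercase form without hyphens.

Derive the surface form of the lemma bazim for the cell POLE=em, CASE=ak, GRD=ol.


underlying: bazim-r-en-or
1. o -> e, u -> i / F C0 _: fires at position(s) 9: bazimrener
surface: bazimrener


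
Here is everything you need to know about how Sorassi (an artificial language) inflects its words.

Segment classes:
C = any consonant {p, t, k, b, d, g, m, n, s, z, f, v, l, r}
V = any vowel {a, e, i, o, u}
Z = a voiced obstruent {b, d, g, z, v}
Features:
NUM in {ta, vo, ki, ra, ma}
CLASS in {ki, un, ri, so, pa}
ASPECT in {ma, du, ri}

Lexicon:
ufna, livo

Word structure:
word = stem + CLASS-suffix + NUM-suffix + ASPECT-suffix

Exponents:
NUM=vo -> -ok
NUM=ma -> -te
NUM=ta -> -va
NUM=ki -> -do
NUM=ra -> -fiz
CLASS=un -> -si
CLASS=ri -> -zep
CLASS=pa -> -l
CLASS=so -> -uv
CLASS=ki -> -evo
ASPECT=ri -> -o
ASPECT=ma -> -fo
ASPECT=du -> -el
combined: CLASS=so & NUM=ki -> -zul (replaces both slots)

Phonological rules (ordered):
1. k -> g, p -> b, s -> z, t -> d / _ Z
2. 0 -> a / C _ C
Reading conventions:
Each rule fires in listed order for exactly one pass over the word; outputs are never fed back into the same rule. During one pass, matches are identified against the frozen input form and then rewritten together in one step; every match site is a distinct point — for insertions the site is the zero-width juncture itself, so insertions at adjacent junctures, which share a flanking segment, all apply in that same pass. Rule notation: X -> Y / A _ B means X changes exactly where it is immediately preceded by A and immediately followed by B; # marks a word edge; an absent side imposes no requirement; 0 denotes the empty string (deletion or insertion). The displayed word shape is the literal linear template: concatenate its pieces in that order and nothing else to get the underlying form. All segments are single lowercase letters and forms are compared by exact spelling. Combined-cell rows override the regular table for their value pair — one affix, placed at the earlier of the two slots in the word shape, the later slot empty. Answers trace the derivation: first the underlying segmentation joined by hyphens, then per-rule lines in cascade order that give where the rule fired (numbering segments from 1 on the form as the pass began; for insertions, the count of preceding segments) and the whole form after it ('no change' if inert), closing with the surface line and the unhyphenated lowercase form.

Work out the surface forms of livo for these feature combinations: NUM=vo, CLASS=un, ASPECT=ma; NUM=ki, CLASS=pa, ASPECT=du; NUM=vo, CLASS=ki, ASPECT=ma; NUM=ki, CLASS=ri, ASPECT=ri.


cell NUM=vo, CLASS=un, ASPECT=ma:
underlying: livo-si-ok-fo
1. k -> g, p -> b, s -> z, t -> d / _ Z: no change
2. 0 -> a / C _ C: inserts after position(s) 8: livosiokafo
surface: livosiokafo

cell NUM=ki, CLASS=pa, ASPECT=du:
underlying: livo-l-do-el
1. k -> g, p -> b, s -> z, t -> d / _ Z: no change
2. 0 -> a / C _ C: inserts after position(s) 5: livoladoel
surface: livoladoel

cell NUM=vo, CLASS=ki, ASPECT=ma:
underlying: livo-evo-ok-fo
1. k -> g, p -> b, s -> z, t -> d / _ Z: no change
2. 0 -> a / C _ C: inserts after position(s) 9: livoevookafo
surface: livoevookafo

cell NUM=ki, CLASS=ri, ASPECT=ri:
underlying: livo-zep-do-o
1. k -> g, p -> b, s -> z, t -> d / _ Z: fires at position(s) 7: livozebdoo
2. 0 -> a / C _ C: inserts after position(s) 7: livozebadoo
surface: livozebadoo


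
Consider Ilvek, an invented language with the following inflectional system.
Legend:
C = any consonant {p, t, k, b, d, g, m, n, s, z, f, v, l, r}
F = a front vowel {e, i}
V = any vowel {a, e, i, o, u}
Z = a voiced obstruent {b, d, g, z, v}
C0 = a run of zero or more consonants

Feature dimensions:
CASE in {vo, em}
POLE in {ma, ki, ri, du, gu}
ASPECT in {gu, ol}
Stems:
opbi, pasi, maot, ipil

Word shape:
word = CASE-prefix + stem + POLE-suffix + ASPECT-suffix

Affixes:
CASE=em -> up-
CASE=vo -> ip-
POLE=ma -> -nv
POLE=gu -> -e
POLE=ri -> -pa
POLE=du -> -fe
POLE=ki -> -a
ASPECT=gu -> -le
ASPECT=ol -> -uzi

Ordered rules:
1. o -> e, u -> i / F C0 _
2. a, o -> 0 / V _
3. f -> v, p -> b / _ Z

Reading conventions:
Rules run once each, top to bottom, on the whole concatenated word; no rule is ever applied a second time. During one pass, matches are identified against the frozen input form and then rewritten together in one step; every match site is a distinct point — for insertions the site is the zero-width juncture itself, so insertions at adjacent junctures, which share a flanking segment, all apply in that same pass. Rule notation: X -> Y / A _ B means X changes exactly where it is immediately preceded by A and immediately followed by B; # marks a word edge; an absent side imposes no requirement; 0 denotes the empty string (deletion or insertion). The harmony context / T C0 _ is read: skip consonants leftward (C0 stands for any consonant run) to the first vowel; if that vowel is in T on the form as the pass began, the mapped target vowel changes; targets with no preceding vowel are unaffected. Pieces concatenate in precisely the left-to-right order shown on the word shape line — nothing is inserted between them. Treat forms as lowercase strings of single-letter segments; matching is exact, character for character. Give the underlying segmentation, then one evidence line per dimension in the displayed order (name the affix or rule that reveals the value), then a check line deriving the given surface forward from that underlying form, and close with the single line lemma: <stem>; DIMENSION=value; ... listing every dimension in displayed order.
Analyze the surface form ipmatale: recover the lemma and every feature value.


underlying: ip-maot-a-le
CASE=vo - signalled by the affix ip-
POLE=ki - signalled by the affix -a
ASPECT=gu - signalled by the affix -le
check: ipmaotale -> ipmaotale -> ipmatale -> ipmatale
lemma: maot; CASE=vo; POLE=ki; ASPECT=gu


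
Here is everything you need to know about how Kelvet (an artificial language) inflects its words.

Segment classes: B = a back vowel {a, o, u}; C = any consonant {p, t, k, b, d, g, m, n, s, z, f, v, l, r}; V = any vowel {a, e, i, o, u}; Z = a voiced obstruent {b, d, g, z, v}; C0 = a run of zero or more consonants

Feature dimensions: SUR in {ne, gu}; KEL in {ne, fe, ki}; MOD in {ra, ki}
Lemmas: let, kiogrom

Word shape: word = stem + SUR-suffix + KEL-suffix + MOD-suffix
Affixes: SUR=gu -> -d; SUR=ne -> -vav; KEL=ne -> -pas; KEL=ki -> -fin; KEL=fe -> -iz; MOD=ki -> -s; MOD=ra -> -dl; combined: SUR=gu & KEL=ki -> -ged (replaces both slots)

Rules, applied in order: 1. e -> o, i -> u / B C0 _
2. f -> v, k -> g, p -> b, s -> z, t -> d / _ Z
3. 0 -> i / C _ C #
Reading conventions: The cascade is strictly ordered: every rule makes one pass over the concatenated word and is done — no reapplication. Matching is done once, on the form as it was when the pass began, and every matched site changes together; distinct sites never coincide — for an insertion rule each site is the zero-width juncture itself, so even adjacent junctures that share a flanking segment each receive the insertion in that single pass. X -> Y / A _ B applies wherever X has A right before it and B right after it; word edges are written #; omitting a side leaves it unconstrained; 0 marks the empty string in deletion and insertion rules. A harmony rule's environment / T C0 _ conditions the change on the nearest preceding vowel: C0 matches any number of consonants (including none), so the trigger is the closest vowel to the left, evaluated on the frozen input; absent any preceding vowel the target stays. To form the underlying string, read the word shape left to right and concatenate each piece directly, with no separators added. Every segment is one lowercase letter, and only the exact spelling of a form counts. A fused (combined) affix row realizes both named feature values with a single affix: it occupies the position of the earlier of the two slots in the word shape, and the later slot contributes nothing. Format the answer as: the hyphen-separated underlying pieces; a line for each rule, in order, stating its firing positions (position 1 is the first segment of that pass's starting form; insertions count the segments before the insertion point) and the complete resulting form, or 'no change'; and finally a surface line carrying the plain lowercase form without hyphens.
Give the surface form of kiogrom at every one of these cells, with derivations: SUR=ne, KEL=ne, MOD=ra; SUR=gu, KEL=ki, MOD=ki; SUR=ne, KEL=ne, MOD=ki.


cell SUR=ne, KEL=ne, MOD=ra:
underlying: kiogrom-vav-pas-dl
1. e -> o, i -> u / B C0 _: no change
2. f -> v, k -> g, p -> b, s -> z, t -> d / _ Z: fires at position(s) 13: kiogromvavpazdl
3. 0 -> i / C _ C #: inserts after position(s) 14: kiogromvavpazdil
surface: kiogromvavpazdil

cell SUR=gu, KEL=ki, MOD=ki:
underlying: kiogrom-ged-s
1. e -> o, i -> u / B C0 _: fires at position(s) 9: kiogromgods
2. f -> v, k -> g, p -> b, s -> z, t -> d / _ Z: no change
3. 0 -> i / C _ C #: inserts after position(s) 10: kiogromgodis
surface: kiogromgodis

cell SUR=ne, KEL=ne, MOD=ki:
underlying: kiogrom-vav-pas-s
1. e -> o, i -> u / B C0 _: no change
2. f -> v, k -> g, p -> b, s -> z, t -> d / _ Z: no change
3. 0 -> i / C _ C #: inserts after position(s) 13: kiogromvavpasis
surface: kiogromvavpasis
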